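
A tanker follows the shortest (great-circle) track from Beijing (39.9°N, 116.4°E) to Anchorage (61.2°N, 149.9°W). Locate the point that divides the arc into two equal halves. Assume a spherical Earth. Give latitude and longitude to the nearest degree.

≈ 60°N, 150°E

Write both endpoints as unit vectors p₁, p₂ with components (cos φ cos λ, cos φ sin λ, sin φ).
The central angle between the endpoints is δ = arccos(p₁·p₂) ≈ 1.002 rad (57.4°).
Interpolate at f = 1/2 with slerp weights a = sin((1−f)δ)/sin δ ≈ 0.570, b = sin(fδ)/sin δ ≈ 0.570.
p = a·p₁ + b·p₂ ≈ (-0.432, 0.254, 0.865); φ = arcsin(p_z) ≈ 59.92°, λ = atan2(p_y, p_x) ≈ 149.55°.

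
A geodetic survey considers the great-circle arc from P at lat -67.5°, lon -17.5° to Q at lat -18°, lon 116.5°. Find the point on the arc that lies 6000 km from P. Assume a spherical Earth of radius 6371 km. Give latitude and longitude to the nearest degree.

Convert each endpoint to a unit vector on the sphere (x = cos φ cos λ, y = cos φ sin λ, z = sin φ).
The central angle between the endpoints is δ = arccos(p₁·p₂) ≈ 1.538 rad (88.1°). The total great-circle distance is δ·R ≈ 1.538 × 6371 ≈ 9799 km, so the target fraction is f = 6000/9799 ≈ 0.612.
Interpolate at f ≈ 0.612 with slerp weights a = sin((1−f)δ)/sin δ ≈ 0.562, b = sin(fδ)/sin δ ≈ 0.809.
p = a·p₁ + b·p₂ ≈ (-0.138, 0.624, -0.769); φ = arcsin(p_z) ≈ -50.28°, λ = atan2(p_y, p_x) ≈ 102.49°.

≈ lat -50°, lon 102°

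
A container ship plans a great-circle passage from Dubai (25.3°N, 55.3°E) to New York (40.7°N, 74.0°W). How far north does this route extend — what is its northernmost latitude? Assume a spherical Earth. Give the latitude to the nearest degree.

The great circle lies in the plane with unit normal n̂ = (p₁ × p₂)/|p₁ × p₂|.
Here n̂_z ≈ -0.537; the vertex latitude is φ_max = arccos|n̂_z| ≈ 57.5°.
Check via Clairaut: cos φ_max = |cos φ₁| · sin C = cos(25.3°)·sin(36.4°) ≈ 0.537, again giving ≈ 57.5°.

≈ 58°N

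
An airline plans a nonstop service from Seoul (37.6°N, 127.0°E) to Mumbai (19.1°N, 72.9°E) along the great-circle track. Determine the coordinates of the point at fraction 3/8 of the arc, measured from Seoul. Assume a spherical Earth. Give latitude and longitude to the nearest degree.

≈ (33°N, 104°E)

Write both endpoints as unit vectors p₁, p₂ with components (cos φ cos λ, cos φ sin λ, sin φ).
The central angle between the endpoints is δ = arccos(p₁·p₂) ≈ 0.878 rad (50.3°).
Interpolate at f = 3/8 with slerp weights a = sin((1−f)δ)/sin δ ≈ 0.678, b = sin(fδ)/sin δ ≈ 0.420.
p = a·p₁ + b·p₂ ≈ (-0.206, 0.808, 0.551); φ = arcsin(p_z) ≈ 33.44°, λ = atan2(p_y, p_x) ≈ 104.33°.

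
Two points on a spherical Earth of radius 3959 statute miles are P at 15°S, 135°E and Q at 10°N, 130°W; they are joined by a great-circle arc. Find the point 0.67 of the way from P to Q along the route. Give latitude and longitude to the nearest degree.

≈ 1°N, 161°W

Convert each endpoint to a unit vector on the sphere (x = cos φ cos λ, y = cos φ sin λ, z = sin φ).
The central angle between the endpoints is δ = arccos(p₁·p₂) ≈ 1.699 rad (97.3°).
Interpolate at f = 0.67 with slerp weights a = sin((1−f)δ)/sin δ ≈ 0.536, b = sin(fδ)/sin δ ≈ 0.915.
p = a·p₁ + b·p₂ ≈ (-0.946, -0.324, 0.020); φ = arcsin(p_z) ≈ 1.16°, λ = atan2(p_y, p_x) ≈ -161.07°.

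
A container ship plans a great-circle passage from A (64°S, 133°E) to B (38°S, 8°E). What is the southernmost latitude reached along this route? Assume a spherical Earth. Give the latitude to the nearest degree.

≈ 72°S

The great circle lies in the plane with unit normal n̂ = (p₁ × p₂)/|p₁ × p₂|.
Here n̂_z ≈ -0.303; the vertex latitude is φ_max = arccos|n̂_z| ≈ 72.4°.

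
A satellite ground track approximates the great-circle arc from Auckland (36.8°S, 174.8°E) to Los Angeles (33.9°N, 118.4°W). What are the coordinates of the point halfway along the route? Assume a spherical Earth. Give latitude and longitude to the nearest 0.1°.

The haversine formula gives a central angle δ ≈ 1.643 rad (94.1°) between the endpoints.
Interpolate at f = 1/2 with slerp weights a = sin((1−f)δ)/sin δ ≈ 0.734, b = sin(fδ)/sin δ ≈ 0.734.
p = a·p₁ + b·p₂ ≈ (-0.875, -0.483, -0.030); φ = arcsin(p_z) ≈ -1.74°, λ = atan2(p_y, p_x) ≈ -151.12°.

≈ 1.7°S, 151.1°W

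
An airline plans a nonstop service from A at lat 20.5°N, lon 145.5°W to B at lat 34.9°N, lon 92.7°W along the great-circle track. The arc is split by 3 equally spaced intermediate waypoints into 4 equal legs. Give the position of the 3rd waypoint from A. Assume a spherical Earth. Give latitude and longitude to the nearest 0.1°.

Convert each endpoint to a unit vector on the sphere (x = cos φ cos λ, y = cos φ sin λ, z = sin φ).
The central angle between the endpoints is δ = arccos(p₁·p₂) ≈ 0.844 rad (48.3°).
Interpolate at f = 3/4 with slerp weights a = sin((1−f)δ)/sin δ ≈ 0.280, b = sin(fδ)/sin δ ≈ 0.792.
p = a·p₁ + b·p₂ ≈ (-0.247, -0.797, 0.551); φ = arcsin(p_z) ≈ 33.44°, λ = atan2(p_y, p_x) ≈ -107.21°.

≈ lat 33.4°N, lon 107.2°W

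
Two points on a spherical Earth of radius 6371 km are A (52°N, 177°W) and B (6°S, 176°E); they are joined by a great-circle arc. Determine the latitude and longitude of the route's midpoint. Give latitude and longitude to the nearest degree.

≈ (23°N, 179°E)

The haversine formula gives a central angle δ ≈ 1.018 rad (58.3°) between the endpoints.
Interpolate at f = 1/2 with slerp weights a = sin((1−f)δ)/sin δ ≈ 0.573, b = sin(fδ)/sin δ ≈ 0.573.
p = a·p₁ + b·p₂ ≈ (-0.920, 0.021, 0.391); φ = arcsin(p_z) ≈ 23.04°, λ = atan2(p_y, p_x) ≈ 178.68°.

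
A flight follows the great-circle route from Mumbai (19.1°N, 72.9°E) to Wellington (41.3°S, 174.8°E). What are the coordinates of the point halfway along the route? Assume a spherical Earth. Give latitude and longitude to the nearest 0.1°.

≈ (17.1°S, 115.8°E)

Convert each endpoint to a unit vector on the sphere (x = cos φ cos λ, y = cos φ sin λ, z = sin φ).
The central angle between the endpoints is δ = arccos(p₁·p₂) ≈ 1.942 rad (111.2°).
Interpolate at f = 1/2 with slerp weights a = sin((1−f)δ)/sin δ ≈ 0.886, b = sin(fδ)/sin δ ≈ 0.886.
p = a·p₁ + b·p₂ ≈ (-0.416, 0.860, -0.295); φ = arcsin(p_z) ≈ -17.14°, λ = atan2(p_y, p_x) ≈ 115.84°.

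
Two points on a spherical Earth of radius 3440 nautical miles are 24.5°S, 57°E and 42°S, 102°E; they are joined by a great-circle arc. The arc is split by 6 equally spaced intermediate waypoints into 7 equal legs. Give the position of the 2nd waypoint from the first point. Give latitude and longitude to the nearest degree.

≈ 31°S, 68°E

The haversine formula gives a central angle δ ≈ 0.714 rad (40.9°) between the endpoints.
Interpolate at f = 2/7 with slerp weights a = sin((1−f)δ)/sin δ ≈ 0.745, b = sin(fδ)/sin δ ≈ 0.309.
p = a·p₁ + b·p₂ ≈ (0.322, 0.794, -0.516); φ = arcsin(p_z) ≈ -31.07°, λ = atan2(p_y, p_x) ≈ 67.94°.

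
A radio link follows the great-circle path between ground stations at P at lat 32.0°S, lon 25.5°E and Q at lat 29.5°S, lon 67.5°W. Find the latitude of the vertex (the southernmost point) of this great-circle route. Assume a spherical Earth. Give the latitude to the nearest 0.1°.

≈ 40.9°S

The great circle lies in the plane with unit normal n̂ = (p₁ × p₂)/|p₁ × p₂|.
Here n̂_z ≈ -0.756; the vertex latitude is φ_max = arccos|n̂_z| ≈ 40.9°.
Check via Clairaut: cos φ_max = |cos φ₁| · sin C = cos(32.0°)·sin(116.9°) ≈ 0.756, again giving ≈ 40.9°.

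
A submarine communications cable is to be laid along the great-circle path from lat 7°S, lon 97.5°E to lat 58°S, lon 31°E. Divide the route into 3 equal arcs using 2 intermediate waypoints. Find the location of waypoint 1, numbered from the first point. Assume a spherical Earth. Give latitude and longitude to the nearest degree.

≈ lat 27°S, lon 84°E

From cos δ = sin φ₁ sin φ₂ + cos φ₁ cos φ₂ cos Δλ, the central angle is δ ≈ 1.252 rad (71.8°).
Interpolate at f = 1/3 with slerp weights a = sin((1−f)δ)/sin δ ≈ 0.780, b = sin(fδ)/sin δ ≈ 0.427.
p = a·p₁ + b·p₂ ≈ (0.093, 0.885, -0.457); φ = arcsin(p_z) ≈ -27.20°, λ = atan2(p_y, p_x) ≈ 84.01°.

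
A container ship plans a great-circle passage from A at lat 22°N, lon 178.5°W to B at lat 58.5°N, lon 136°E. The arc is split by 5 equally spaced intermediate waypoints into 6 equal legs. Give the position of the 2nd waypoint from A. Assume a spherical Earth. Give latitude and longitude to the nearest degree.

From cos δ = sin φ₁ sin φ₂ + cos φ₁ cos φ₂ cos Δλ, the central angle is δ ≈ 0.851 rad (48.8°).
Interpolate at f = 2/6 with slerp weights a = sin((1−f)δ)/sin δ ≈ 0.715, b = sin(fδ)/sin δ ≈ 0.372.
p = a·p₁ + b·p₂ ≈ (-0.802, 0.118, 0.585); φ = arcsin(p_z) ≈ 35.81°, λ = atan2(p_y, p_x) ≈ 171.65°.

≈ lat 36°N, lon 172°E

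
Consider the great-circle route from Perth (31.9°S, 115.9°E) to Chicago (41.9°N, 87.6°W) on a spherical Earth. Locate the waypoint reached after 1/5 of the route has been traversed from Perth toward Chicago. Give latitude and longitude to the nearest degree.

Write both endpoints as unit vectors p₁, p₂ with components (cos φ cos λ, cos φ sin λ, sin φ).
The central angle between the endpoints is δ = arccos(p₁·p₂) ≈ 2.772 rad (158.8°).
Interpolate at f = 1/5 with slerp weights a = sin((1−f)δ)/sin δ ≈ 2.208, b = sin(fδ)/sin δ ≈ 1.456.
p = a·p₁ + b·p₂ ≈ (-0.773, 0.603, -0.194); φ = arcsin(p_z) ≈ -11.20°, λ = atan2(p_y, p_x) ≈ 142.05°.

≈ 11°S, 142°E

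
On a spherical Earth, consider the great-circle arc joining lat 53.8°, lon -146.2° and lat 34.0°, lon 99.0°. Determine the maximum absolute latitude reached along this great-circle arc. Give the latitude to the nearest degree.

The great circle lies in the plane with unit normal n̂ = (p₁ × p₂)/|p₁ × p₂|.
Here n̂_z ≈ -0.459; the vertex latitude is φ_max = arccos|n̂_z| ≈ 62.7°.
Check via Clairaut: cos φ_max = |cos φ₁| · sin C = cos(53.8°)·sin(50.9°) ≈ 0.459, again giving ≈ 62.7°.

≈ 63°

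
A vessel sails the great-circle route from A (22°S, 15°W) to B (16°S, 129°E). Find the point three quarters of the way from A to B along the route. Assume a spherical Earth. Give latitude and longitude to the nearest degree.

≈ (37°S, 102°E)

The haversine formula gives a central angle δ ≈ 2.237 rad (128.2°) between the endpoints.
Interpolate at f = 3/4 with slerp weights a = sin((1−f)δ)/sin δ ≈ 0.675, b = sin(fδ)/sin δ ≈ 1.264.
p = a·p₁ + b·p₂ ≈ (-0.161, 0.783, -0.601); φ = arcsin(p_z) ≈ -36.96°, λ = atan2(p_y, p_x) ≈ 101.60°.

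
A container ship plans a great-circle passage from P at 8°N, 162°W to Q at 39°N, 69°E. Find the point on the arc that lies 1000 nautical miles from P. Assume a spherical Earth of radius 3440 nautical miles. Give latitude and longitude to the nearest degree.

≈ 20°N, 174°W

The haversine formula gives a central angle δ ≈ 1.979 rad (113.4°) between the endpoints. The total great-circle distance is δ·R ≈ 1.979 × 3440 ≈ 6807 nmi, so the target fraction is f = 1000/6807 ≈ 0.147.
Interpolate at f ≈ 0.147 with slerp weights a = sin((1−f)δ)/sin δ ≈ 1.082, b = sin(fδ)/sin δ ≈ 0.312.
p = a·p₁ + b·p₂ ≈ (-0.932, -0.105, 0.347); φ = arcsin(p_z) ≈ 20.31°, λ = atan2(p_y, p_x) ≈ -173.60°.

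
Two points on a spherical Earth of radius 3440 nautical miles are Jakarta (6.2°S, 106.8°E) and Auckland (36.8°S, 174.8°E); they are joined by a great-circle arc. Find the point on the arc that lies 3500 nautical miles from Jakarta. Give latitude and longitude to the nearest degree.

≈ (35°S, 162°E)

The haversine formula gives a central angle δ ≈ 1.199 rad (68.7°) between the endpoints. The total great-circle distance is δ·R ≈ 1.199 × 3440 ≈ 4126 nmi, so the target fraction is f = 3500/4126 ≈ 0.848.
Interpolate at f ≈ 0.848 with slerp weights a = sin((1−f)δ)/sin δ ≈ 0.194, b = sin(fδ)/sin δ ≈ 0.913.
p = a·p₁ + b·p₂ ≈ (-0.784, 0.251, -0.568); φ = arcsin(p_z) ≈ -34.60°, λ = atan2(p_y, p_x) ≈ 162.24°.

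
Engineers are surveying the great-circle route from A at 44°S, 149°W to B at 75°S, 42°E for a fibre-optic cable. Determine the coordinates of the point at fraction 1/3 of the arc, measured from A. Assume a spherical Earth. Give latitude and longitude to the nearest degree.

≈ 64°S, 152°W

From cos δ = sin φ₁ sin φ₂ + cos φ₁ cos φ₂ cos Δλ, the central angle is δ ≈ 1.061 rad (60.8°).
Interpolate at f = 1/3 with slerp weights a = sin((1−f)δ)/sin δ ≈ 0.744, b = sin(fδ)/sin δ ≈ 0.397.
p = a·p₁ + b·p₂ ≈ (-0.383, -0.207, -0.900); φ = arcsin(p_z) ≈ -64.21°, λ = atan2(p_y, p_x) ≈ -151.58°.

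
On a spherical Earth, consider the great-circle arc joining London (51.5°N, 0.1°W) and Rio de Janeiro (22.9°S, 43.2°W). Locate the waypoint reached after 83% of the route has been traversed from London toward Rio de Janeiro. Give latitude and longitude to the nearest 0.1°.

≈ (10.0°S, 37.1°W)

From cos δ = sin φ₁ sin φ₂ + cos φ₁ cos φ₂ cos Δλ, the central angle is δ ≈ 1.456 rad (83.4°).
Interpolate at f = 0.83 with slerp weights a = sin((1−f)δ)/sin δ ≈ 0.247, b = sin(fδ)/sin δ ≈ 0.941.
p = a·p₁ + b·p₂ ≈ (0.786, -0.594, -0.173); φ = arcsin(p_z) ≈ -9.98°, λ = atan2(p_y, p_x) ≈ -37.08°.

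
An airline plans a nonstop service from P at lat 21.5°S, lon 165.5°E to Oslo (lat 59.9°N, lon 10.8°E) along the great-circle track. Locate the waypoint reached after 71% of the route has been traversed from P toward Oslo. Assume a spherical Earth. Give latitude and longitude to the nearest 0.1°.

Convert each endpoint to a unit vector on the sphere (x = cos φ cos λ, y = cos φ sin λ, z = sin φ).
The central angle between the endpoints is δ = arccos(p₁·p₂) ≈ 2.402 rad (137.6°).
Interpolate at f = 0.71 with slerp weights a = sin((1−f)δ)/sin δ ≈ 0.952, b = sin(fδ)/sin δ ≈ 1.471.
p = a·p₁ + b·p₂ ≈ (-0.133, 0.360, 0.923); φ = arcsin(p_z) ≈ 67.42°, λ = atan2(p_y, p_x) ≈ 110.32°.

≈ lat 67.4°N, lon 110.3°E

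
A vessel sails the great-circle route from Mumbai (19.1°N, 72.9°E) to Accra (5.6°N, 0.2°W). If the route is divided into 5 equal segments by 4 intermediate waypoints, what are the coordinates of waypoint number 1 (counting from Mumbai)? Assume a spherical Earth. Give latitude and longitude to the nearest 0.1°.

The haversine formula gives a central angle δ ≈ 1.261 rad (72.2°) between the endpoints.
Interpolate at f = 1/5 with slerp weights a = sin((1−f)δ)/sin δ ≈ 0.888, b = sin(fδ)/sin δ ≈ 0.262.
p = a·p₁ + b·p₂ ≈ (0.508, 0.801, 0.316); φ = arcsin(p_z) ≈ 18.44°, λ = atan2(p_y, p_x) ≈ 57.66°.

≈ 18.4°N, 57.7°E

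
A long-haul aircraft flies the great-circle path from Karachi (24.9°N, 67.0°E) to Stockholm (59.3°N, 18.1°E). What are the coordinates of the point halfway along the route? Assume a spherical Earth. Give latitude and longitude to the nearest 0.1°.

Write both endpoints as unit vectors p₁, p₂ with components (cos φ cos λ, cos φ sin λ, sin φ).
The central angle between the endpoints is δ = arccos(p₁·p₂) ≈ 0.841 rad (48.2°).
Interpolate at f = 1/2 with slerp weights a = sin((1−f)δ)/sin δ ≈ 0.548, b = sin(fδ)/sin δ ≈ 0.548.
p = a·p₁ + b·p₂ ≈ (0.460, 0.544, 0.702); φ = arcsin(p_z) ≈ 44.56°, λ = atan2(p_y, p_x) ≈ 49.80°.

≈ 44.6°N, 49.8°E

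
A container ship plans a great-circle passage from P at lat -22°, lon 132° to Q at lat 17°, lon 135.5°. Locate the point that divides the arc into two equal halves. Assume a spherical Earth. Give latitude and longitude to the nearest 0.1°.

Write both endpoints as unit vectors p₁, p₂ with components (cos φ cos λ, cos φ sin λ, sin φ).
The central angle between the endpoints is δ = arccos(p₁·p₂) ≈ 0.683 rad (39.2°).
Interpolate at f = 1/2 with slerp weights a = sin((1−f)δ)/sin δ ≈ 0.531, b = sin(fδ)/sin δ ≈ 0.531.
p = a·p₁ + b·p₂ ≈ (-0.691, 0.721, -0.044); φ = arcsin(p_z) ≈ -2.50°, λ = atan2(p_y, p_x) ≈ 133.78°.

≈ lat -2.5°, lon 133.8°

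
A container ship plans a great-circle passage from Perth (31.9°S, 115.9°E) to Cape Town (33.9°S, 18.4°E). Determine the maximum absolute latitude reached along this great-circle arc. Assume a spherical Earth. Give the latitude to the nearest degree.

≈ 44°S

The great circle lies in the plane with unit normal n̂ = (p₁ × p₂)/|p₁ × p₂|.
Here n̂_z ≈ -0.713; the vertex latitude is φ_max = arccos|n̂_z| ≈ 44.5°.
Check via Clairaut: cos φ_max = |cos φ₁| · sin C = cos(31.9°)·sin(122.8°) ≈ 0.713, again giving ≈ 44.5°.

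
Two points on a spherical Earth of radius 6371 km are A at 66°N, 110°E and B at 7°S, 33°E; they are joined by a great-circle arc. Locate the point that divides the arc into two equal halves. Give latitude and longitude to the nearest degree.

≈ 34°N, 53°E

Convert each endpoint to a unit vector on the sphere (x = cos φ cos λ, y = cos φ sin λ, z = sin φ).
The central angle between the endpoints is δ = arccos(p₁·p₂) ≈ 1.591 rad (91.2°).
Interpolate at f = 1/2 with slerp weights a = sin((1−f)δ)/sin δ ≈ 0.714, b = sin(fδ)/sin δ ≈ 0.714.
p = a·p₁ + b·p₂ ≈ (0.495, 0.659, 0.566); φ = arcsin(p_z) ≈ 34.45°, λ = atan2(p_y, p_x) ≈ 53.08°.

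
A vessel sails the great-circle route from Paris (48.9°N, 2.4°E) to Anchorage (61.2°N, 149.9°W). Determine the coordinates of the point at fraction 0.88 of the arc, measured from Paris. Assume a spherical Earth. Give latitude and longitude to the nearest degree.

From cos δ = sin φ₁ sin φ₂ + cos φ₁ cos φ₂ cos Δλ, the central angle is δ ≈ 1.181 rad (67.7°).
Interpolate at f = 0.88 with slerp weights a = sin((1−f)δ)/sin δ ≈ 0.153, b = sin(fδ)/sin δ ≈ 0.932.
p = a·p₁ + b·p₂ ≈ (-0.288, -0.221, 0.932); φ = arcsin(p_z) ≈ 68.71°, λ = atan2(p_y, p_x) ≈ -142.52°.

≈ 69°N, 143°W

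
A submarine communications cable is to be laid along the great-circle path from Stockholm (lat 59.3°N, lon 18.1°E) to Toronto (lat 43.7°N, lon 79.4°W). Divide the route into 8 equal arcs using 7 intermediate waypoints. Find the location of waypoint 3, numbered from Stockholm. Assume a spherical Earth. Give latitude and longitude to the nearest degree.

From cos δ = sin φ₁ sin φ₂ + cos φ₁ cos φ₂ cos Δλ, the central angle is δ ≈ 0.993 rad (56.9°).
Interpolate at f = 3/8 with slerp weights a = sin((1−f)δ)/sin δ ≈ 0.694, b = sin(fδ)/sin δ ≈ 0.434.
p = a·p₁ + b·p₂ ≈ (0.395, -0.199, 0.897); φ = arcsin(p_z) ≈ 63.78°, λ = atan2(p_y, p_x) ≈ -26.71°.

≈ lat 64°N, lon 27°W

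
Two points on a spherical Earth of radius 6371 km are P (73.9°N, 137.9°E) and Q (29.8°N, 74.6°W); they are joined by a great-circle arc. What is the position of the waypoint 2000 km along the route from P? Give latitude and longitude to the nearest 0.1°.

≈ (81.4°N, 133.7°W)

From cos δ = sin φ₁ sin φ₂ + cos φ₁ cos φ₂ cos Δλ, the central angle is δ ≈ 1.293 rad (74.1°). The total great-circle distance is δ·R ≈ 1.293 × 6371 ≈ 8236 km, so the target fraction is f = 2000/8236 ≈ 0.243.
Interpolate at f ≈ 0.243 with slerp weights a = sin((1−f)δ)/sin δ ≈ 0.863, b = sin(fδ)/sin δ ≈ 0.321.
p = a·p₁ + b·p₂ ≈ (-0.104, -0.108, 0.989); φ = arcsin(p_z) ≈ 81.39°, λ = atan2(p_y, p_x) ≈ -133.74°.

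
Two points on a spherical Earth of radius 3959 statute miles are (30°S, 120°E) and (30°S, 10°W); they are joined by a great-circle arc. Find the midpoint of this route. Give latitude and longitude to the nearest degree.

The haversine formula gives a central angle δ ≈ 1.805 rad (103.4°) between the endpoints.
Interpolate at f = 1/2 with slerp weights a = sin((1−f)δ)/sin δ ≈ 0.807, b = sin(fδ)/sin δ ≈ 0.807.
p = a·p₁ + b·p₂ ≈ (0.339, 0.484, -0.807); φ = arcsin(p_z) ≈ -53.80°, λ = atan2(p_y, p_x) ≈ 55.00°.

≈ (54°S, 55°E)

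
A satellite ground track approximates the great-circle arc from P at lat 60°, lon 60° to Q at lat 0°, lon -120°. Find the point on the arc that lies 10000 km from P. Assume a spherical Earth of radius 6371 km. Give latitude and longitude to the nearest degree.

The haversine formula gives a central angle δ ≈ 2.094 rad (120.0°) between the endpoints. The total great-circle distance is δ·R ≈ 2.094 × 6371 ≈ 13343 km, so the target fraction is f = 10000/13343 ≈ 0.749.
Interpolate at f ≈ 0.749 with slerp weights a = sin((1−f)δ)/sin δ ≈ 0.579, b = sin(fδ)/sin δ ≈ 1.155.
p = a·p₁ + b·p₂ ≈ (-0.433, -0.749, 0.501); φ = arcsin(p_z) ≈ 30.07°, λ = atan2(p_y, p_x) ≈ -120.00°.

≈ lat 30°, lon -120°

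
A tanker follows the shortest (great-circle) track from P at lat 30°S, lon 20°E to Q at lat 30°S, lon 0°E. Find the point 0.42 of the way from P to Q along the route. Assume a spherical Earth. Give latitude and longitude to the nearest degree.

≈ lat 30°S, lon 12°E

The haversine formula gives a central angle δ ≈ 0.302 rad (17.3°) between the endpoints.
Interpolate at f = 0.42 with slerp weights a = sin((1−f)δ)/sin δ ≈ 0.586, b = sin(fδ)/sin δ ≈ 0.425.
p = a·p₁ + b·p₂ ≈ (0.845, 0.174, -0.506); φ = arcsin(p_z) ≈ -30.37°, λ = atan2(p_y, p_x) ≈ 11.60°.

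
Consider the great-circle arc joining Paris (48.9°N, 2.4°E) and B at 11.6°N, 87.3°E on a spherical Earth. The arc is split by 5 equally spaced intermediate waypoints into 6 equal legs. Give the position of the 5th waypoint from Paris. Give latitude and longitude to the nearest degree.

≈ 21°N, 78°E

The haversine formula gives a central angle δ ≈ 1.360 rad (77.9°) between the endpoints.
Interpolate at f = 5/6 with slerp weights a = sin((1−f)δ)/sin δ ≈ 0.230, b = sin(fδ)/sin δ ≈ 0.926.
p = a·p₁ + b·p₂ ≈ (0.194, 0.913, 0.360); φ = arcsin(p_z) ≈ 21.07°, λ = atan2(p_y, p_x) ≈ 78.02°.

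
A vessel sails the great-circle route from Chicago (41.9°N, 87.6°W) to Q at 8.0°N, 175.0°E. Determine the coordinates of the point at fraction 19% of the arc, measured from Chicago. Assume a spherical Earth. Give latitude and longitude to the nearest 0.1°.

≈ 42.8°N, 110.8°W

Write both endpoints as unit vectors p₁, p₂ with components (cos φ cos λ, cos φ sin λ, sin φ).
The central angle between the endpoints is δ = arccos(p₁·p₂) ≈ 1.573 rad (90.1°).
Interpolate at f = 0.19 with slerp weights a = sin((1−f)δ)/sin δ ≈ 0.956, b = sin(fδ)/sin δ ≈ 0.294.
p = a·p₁ + b·p₂ ≈ (-0.261, -0.686, 0.680); φ = arcsin(p_z) ≈ 42.81°, λ = atan2(p_y, p_x) ≈ -110.81°.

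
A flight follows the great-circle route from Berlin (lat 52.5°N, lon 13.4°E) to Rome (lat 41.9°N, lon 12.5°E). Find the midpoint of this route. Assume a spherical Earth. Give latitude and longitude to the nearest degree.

Write both endpoints as unit vectors p₁, p₂ with components (cos φ cos λ, cos φ sin λ, sin φ).
The central angle between the endpoints is δ = arccos(p₁·p₂) ≈ 0.185 rad (10.6°).
Interpolate at f = 1/2 with slerp weights a = sin((1−f)δ)/sin δ ≈ 0.502, b = sin(fδ)/sin δ ≈ 0.502.
p = a·p₁ + b·p₂ ≈ (0.662, 0.152, 0.734); φ = arcsin(p_z) ≈ 47.20°, λ = atan2(p_y, p_x) ≈ 12.90°.

≈ lat 47°N, lon 13°E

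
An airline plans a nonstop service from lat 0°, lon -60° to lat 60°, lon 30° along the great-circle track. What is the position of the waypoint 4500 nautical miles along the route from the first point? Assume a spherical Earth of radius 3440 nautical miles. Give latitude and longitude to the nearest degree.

≈ lat 57°, lon 2°

Convert each endpoint to a unit vector on the sphere (x = cos φ cos λ, y = cos φ sin λ, z = sin φ).
The central angle between the endpoints is δ = arccos(p₁·p₂) ≈ 1.571 rad (90.0°). The total great-circle distance is δ·R ≈ 1.571 × 3440 ≈ 5404 nmi, so the target fraction is f = 4500/5404 ≈ 0.833.
Interpolate at f ≈ 0.833 with slerp weights a = sin((1−f)δ)/sin δ ≈ 0.260, b = sin(fδ)/sin δ ≈ 0.966.
p = a·p₁ + b·p₂ ≈ (0.548, 0.017, 0.836); φ = arcsin(p_z) ≈ 56.75°, λ = atan2(p_y, p_x) ≈ 1.73°.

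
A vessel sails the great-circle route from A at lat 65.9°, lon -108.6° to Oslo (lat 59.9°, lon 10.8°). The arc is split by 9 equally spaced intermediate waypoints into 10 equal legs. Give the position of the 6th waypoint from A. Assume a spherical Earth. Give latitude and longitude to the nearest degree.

≈ lat 74°, lon -23°

From cos δ = sin φ₁ sin φ₂ + cos φ₁ cos φ₂ cos Δλ, the central angle is δ ≈ 0.810 rad (46.4°).
Interpolate at f = 6/10 with slerp weights a = sin((1−f)δ)/sin δ ≈ 0.440, b = sin(fδ)/sin δ ≈ 0.645.
p = a·p₁ + b·p₂ ≈ (0.260, -0.110, 0.959); φ = arcsin(p_z) ≈ 73.59°, λ = atan2(p_y, p_x) ≈ -22.80°.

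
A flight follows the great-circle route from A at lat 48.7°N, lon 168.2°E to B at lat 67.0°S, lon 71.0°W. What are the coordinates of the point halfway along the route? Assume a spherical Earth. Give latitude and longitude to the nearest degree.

Write both endpoints as unit vectors p₁, p₂ with components (cos φ cos λ, cos φ sin λ, sin φ).
The central angle between the endpoints is δ = arccos(p₁·p₂) ≈ 2.539 rad (145.4°).
Interpolate at f = 1/2 with slerp weights a = sin((1−f)δ)/sin δ ≈ 1.684, b = sin(fδ)/sin δ ≈ 1.684.
p = a·p₁ + b·p₂ ≈ (-0.873, -0.395, -0.285); φ = arcsin(p_z) ≈ -16.55°, λ = atan2(p_y, p_x) ≈ -155.68°.

≈ lat 17°S, lon 156°W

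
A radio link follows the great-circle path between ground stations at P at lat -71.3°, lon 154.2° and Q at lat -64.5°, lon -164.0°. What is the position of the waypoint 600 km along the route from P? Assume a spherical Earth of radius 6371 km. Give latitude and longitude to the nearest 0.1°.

Convert each endpoint to a unit vector on the sphere (x = cos φ cos λ, y = cos φ sin λ, z = sin φ).
The central angle between the endpoints is δ = arccos(p₁·p₂) ≈ 0.291 rad (16.7°). The total great-circle distance is δ·R ≈ 0.291 × 6371 ≈ 1857 km, so the target fraction is f = 600/1857 ≈ 0.323.
Interpolate at f ≈ 0.323 with slerp weights a = sin((1−f)δ)/sin δ ≈ 0.682, b = sin(fδ)/sin δ ≈ 0.327.
p = a·p₁ + b·p₂ ≈ (-0.332, 0.056, -0.941); φ = arcsin(p_z) ≈ -70.30°, λ = atan2(p_y, p_x) ≈ 170.38°.

≈ lat -70.3°, lon 170.4°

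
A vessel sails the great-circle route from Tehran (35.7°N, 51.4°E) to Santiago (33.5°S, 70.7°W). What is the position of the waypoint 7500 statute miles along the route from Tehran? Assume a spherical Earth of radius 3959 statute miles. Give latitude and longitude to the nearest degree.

≈ 23°S, 46°W

Convert each endpoint to a unit vector on the sphere (x = cos φ cos λ, y = cos φ sin λ, z = sin φ).
The central angle between the endpoints is δ = arccos(p₁·p₂) ≈ 2.321 rad (133.0°). The total great-circle distance is δ·R ≈ 2.321 × 3959 ≈ 9190 mi, so the target fraction is f = 7500/9190 ≈ 0.816.
Interpolate at f ≈ 0.816 with slerp weights a = sin((1−f)δ)/sin δ ≈ 0.566, b = sin(fδ)/sin δ ≈ 1.296.
p = a·p₁ + b·p₂ ≈ (0.644, -0.661, -0.385); φ = arcsin(p_z) ≈ -22.66°, λ = atan2(p_y, p_x) ≈ -45.75°.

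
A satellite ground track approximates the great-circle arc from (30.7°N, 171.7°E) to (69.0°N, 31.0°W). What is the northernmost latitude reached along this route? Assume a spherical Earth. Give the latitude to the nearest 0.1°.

≈ 83.0°N

The great circle lies in the plane with unit normal n̂ = (p₁ × p₂)/|p₁ × p₂|.
Here n̂_z ≈ +0.121; the vertex latitude is φ_max = arccos|n̂_z| ≈ 83.0°.
Check via Clairaut: cos φ_max = |cos φ₁| · sin C = cos(30.7°)·sin(8.1°) ≈ 0.121, again giving ≈ 83.0°.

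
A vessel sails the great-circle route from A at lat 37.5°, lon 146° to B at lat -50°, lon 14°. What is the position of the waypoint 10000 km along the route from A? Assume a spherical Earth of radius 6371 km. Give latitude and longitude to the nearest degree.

Convert each endpoint to a unit vector on the sphere (x = cos φ cos λ, y = cos φ sin λ, z = sin φ).
The central angle between the endpoints is δ = arccos(p₁·p₂) ≈ 2.511 rad (143.9°). The total great-circle distance is δ·R ≈ 2.511 × 6371 ≈ 15996 km, so the target fraction is f = 10000/15996 ≈ 0.625.
Interpolate at f ≈ 0.625 with slerp weights a = sin((1−f)δ)/sin δ ≈ 1.370, b = sin(fδ)/sin δ ≈ 1.696.
p = a·p₁ + b·p₂ ≈ (0.156, 0.872, -0.465); φ = arcsin(p_z) ≈ -27.68°, λ = atan2(p_y, p_x) ≈ 79.84°.

≈ lat -28°, lon 80°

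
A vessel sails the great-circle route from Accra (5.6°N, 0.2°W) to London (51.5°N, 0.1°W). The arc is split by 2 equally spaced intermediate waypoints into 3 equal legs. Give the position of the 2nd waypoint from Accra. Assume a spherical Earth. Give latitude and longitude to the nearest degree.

≈ (36°N, 0°E)

From cos δ = sin φ₁ sin φ₂ + cos φ₁ cos φ₂ cos Δλ, the central angle is δ ≈ 0.801 rad (45.9°).
Interpolate at f = 2/3 with slerp weights a = sin((1−f)δ)/sin δ ≈ 0.367, b = sin(fδ)/sin δ ≈ 0.709.
p = a·p₁ + b·p₂ ≈ (0.807, -0.002, 0.591); φ = arcsin(p_z) ≈ 36.20°, λ = atan2(p_y, p_x) ≈ -0.15°.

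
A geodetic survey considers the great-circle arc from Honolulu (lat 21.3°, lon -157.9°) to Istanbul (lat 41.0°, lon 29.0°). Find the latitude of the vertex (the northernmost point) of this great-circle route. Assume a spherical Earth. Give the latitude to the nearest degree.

The great circle lies in the plane with unit normal n̂ = (p₁ × p₂)/|p₁ × p₂|.
Here n̂_z ≈ -0.095; the vertex latitude is φ_max = arccos|n̂_z| ≈ 84.5°.

≈ 85°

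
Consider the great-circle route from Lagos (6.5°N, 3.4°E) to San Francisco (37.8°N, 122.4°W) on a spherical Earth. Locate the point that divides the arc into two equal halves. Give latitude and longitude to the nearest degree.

≈ (41°N, 47°W)

Convert each endpoint to a unit vector on the sphere (x = cos φ cos λ, y = cos φ sin λ, z = sin φ).
The central angle between the endpoints is δ = arccos(p₁·p₂) ≈ 1.971 rad (112.9°).
Interpolate at f = 1/2 with slerp weights a = sin((1−f)δ)/sin δ ≈ 0.905, b = sin(fδ)/sin δ ≈ 0.905.
p = a·p₁ + b·p₂ ≈ (0.515, -0.551, 0.657); φ = arcsin(p_z) ≈ 41.10°, λ = atan2(p_y, p_x) ≈ -46.94°.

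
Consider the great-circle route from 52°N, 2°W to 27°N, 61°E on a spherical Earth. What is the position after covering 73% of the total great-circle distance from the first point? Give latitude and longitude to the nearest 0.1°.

Write both endpoints as unit vectors p₁, p₂ with components (cos φ cos λ, cos φ sin λ, sin φ).
The central angle between the endpoints is δ = arccos(p₁·p₂) ≈ 0.919 rad (52.6°).
Interpolate at f = 0.73 with slerp weights a = sin((1−f)δ)/sin δ ≈ 0.309, b = sin(fδ)/sin δ ≈ 0.782.
p = a·p₁ + b·p₂ ≈ (0.528, 0.603, 0.598); φ = arcsin(p_z) ≈ 36.76°, λ = atan2(p_y, p_x) ≈ 48.79°.

≈ 36.8°N, 48.8°E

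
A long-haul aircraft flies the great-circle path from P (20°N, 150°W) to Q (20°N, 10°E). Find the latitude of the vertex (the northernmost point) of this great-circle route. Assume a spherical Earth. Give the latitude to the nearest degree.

≈ 64°N

The great circle lies in the plane with unit normal n̂ = (p₁ × p₂)/|p₁ × p₂|.
Here n̂_z ≈ +0.431; the vertex latitude is φ_max = arccos|n̂_z| ≈ 64.5°.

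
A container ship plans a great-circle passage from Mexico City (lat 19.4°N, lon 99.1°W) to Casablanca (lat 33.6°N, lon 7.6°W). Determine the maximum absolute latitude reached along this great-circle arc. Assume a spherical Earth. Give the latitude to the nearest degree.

The great circle lies in the plane with unit normal n̂ = (p₁ × p₂)/|p₁ × p₂|.
Here n̂_z ≈ +0.796; the vertex latitude is φ_max = arccos|n̂_z| ≈ 37.2°.
Check via Clairaut: cos φ_max = |cos φ₁| · sin C = cos(19.4°)·sin(57.6°) ≈ 0.796, again giving ≈ 37.2°.

≈ 37°N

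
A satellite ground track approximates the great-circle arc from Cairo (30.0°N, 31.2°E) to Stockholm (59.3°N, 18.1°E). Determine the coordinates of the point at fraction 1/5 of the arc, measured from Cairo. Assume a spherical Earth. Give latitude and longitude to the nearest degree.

≈ 36°N, 29°E

Write both endpoints as unit vectors p₁, p₂ with components (cos φ cos λ, cos φ sin λ, sin φ).
The central angle between the endpoints is δ = arccos(p₁·p₂) ≈ 0.534 rad (30.6°).
Interpolate at f = 1/5 with slerp weights a = sin((1−f)δ)/sin δ ≈ 0.814, b = sin(fδ)/sin δ ≈ 0.209.
p = a·p₁ + b·p₂ ≈ (0.705, 0.398, 0.587); φ = arcsin(p_z) ≈ 35.95°, λ = atan2(p_y, p_x) ≈ 29.48°.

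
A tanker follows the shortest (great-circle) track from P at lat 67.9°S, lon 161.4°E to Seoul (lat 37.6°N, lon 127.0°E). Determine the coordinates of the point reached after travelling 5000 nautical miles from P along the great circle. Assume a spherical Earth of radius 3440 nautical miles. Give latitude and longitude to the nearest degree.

Convert each endpoint to a unit vector on the sphere (x = cos φ cos λ, y = cos φ sin λ, z = sin φ).
The central angle between the endpoints is δ = arccos(p₁·p₂) ≈ 1.896 rad (108.6°). The total great-circle distance is δ·R ≈ 1.896 × 3440 ≈ 6522 nmi, so the target fraction is f = 5000/6522 ≈ 0.767.
Interpolate at f ≈ 0.767 with slerp weights a = sin((1−f)δ)/sin δ ≈ 0.452, b = sin(fδ)/sin δ ≈ 1.048.
p = a·p₁ + b·p₂ ≈ (-0.661, 0.717, 0.221); φ = arcsin(p_z) ≈ 12.76°, λ = atan2(p_y, p_x) ≈ 132.65°.

≈ lat 13°N, lon 133°E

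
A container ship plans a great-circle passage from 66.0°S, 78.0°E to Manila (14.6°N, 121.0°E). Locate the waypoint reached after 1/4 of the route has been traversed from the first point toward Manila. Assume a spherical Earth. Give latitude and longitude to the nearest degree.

The haversine formula gives a central angle δ ≈ 1.513 rad (86.7°) between the endpoints.
Interpolate at f = 1/4 with slerp weights a = sin((1−f)δ)/sin δ ≈ 0.908, b = sin(fδ)/sin δ ≈ 0.370.
p = a·p₁ + b·p₂ ≈ (-0.108, 0.668, -0.736); φ = arcsin(p_z) ≈ -47.41°, λ = atan2(p_y, p_x) ≈ 99.15°.

≈ 47°S, 99°E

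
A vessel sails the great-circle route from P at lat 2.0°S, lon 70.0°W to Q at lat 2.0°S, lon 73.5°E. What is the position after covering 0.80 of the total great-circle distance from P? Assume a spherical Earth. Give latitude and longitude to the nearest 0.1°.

From cos δ = sin φ₁ sin φ₂ + cos φ₁ cos φ₂ cos Δλ, the central angle is δ ≈ 2.501 rad (143.3°).
Interpolate at f = 0.80 with slerp weights a = sin((1−f)δ)/sin δ ≈ 0.802, b = sin(fδ)/sin δ ≈ 1.521.
p = a·p₁ + b·p₂ ≈ (0.706, 0.704, -0.081); φ = arcsin(p_z) ≈ -4.65°, λ = atan2(p_y, p_x) ≈ 44.91°.

≈ lat 4.6°S, lon 44.9°E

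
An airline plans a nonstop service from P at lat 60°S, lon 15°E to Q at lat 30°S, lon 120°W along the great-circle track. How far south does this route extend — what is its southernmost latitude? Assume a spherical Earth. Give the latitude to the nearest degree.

≈ 72°S

The great circle lies in the plane with unit normal n̂ = (p₁ × p₂)/|p₁ × p₂|.
Here n̂_z ≈ -0.309; the vertex latitude is φ_max = arccos|n̂_z| ≈ 72.0°.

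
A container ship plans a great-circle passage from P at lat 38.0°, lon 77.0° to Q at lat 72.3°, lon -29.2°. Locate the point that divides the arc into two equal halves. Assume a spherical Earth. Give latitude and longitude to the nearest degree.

The haversine formula gives a central angle δ ≈ 1.024 rad (58.7°) between the endpoints.
Interpolate at f = 1/2 with slerp weights a = sin((1−f)δ)/sin δ ≈ 0.574, b = sin(fδ)/sin δ ≈ 0.574.
p = a·p₁ + b·p₂ ≈ (0.254, 0.355, 0.900); φ = arcsin(p_z) ≈ 64.10°, λ = atan2(p_y, p_x) ≈ 54.45°.

≈ lat 64°, lon 54°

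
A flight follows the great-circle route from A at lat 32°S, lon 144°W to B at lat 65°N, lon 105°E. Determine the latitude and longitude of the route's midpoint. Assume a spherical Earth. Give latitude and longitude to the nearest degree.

Convert each endpoint to a unit vector on the sphere (x = cos φ cos λ, y = cos φ sin λ, z = sin φ).
The central angle between the endpoints is δ = arccos(p₁·p₂) ≈ 2.225 rad (127.5°).
Interpolate at f = 1/2 with slerp weights a = sin((1−f)δ)/sin δ ≈ 1.130, b = sin(fδ)/sin δ ≈ 1.130.
p = a·p₁ + b·p₂ ≈ (-0.899, -0.102, 0.425); φ = arcsin(p_z) ≈ 25.18°, λ = atan2(p_y, p_x) ≈ -173.53°.

≈ lat 25°N, lon 174°W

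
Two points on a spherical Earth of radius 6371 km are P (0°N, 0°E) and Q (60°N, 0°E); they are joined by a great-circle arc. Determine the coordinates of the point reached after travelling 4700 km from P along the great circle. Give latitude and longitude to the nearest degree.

Write both endpoints as unit vectors p₁, p₂ with components (cos φ cos λ, cos φ sin λ, sin φ).
The central angle between the endpoints is δ = arccos(p₁·p₂) ≈ 1.047 rad (60.0°). The total great-circle distance is δ·R ≈ 1.047 × 6371 ≈ 6672 km, so the target fraction is f = 4700/6672 ≈ 0.704.
Interpolate at f ≈ 0.704 with slerp weights a = sin((1−f)δ)/sin δ ≈ 0.352, b = sin(fδ)/sin δ ≈ 0.777.
p = a·p₁ + b·p₂ ≈ (0.740, 0.000, 0.673); φ = arcsin(p_z) ≈ 42.27°, λ = atan2(p_y, p_x) ≈ 0.00°.

≈ (42°N, 0°E)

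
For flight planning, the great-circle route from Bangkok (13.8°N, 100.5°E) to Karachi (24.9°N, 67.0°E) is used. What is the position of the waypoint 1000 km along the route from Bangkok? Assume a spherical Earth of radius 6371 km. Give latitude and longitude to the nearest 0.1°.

Write both endpoints as unit vectors p₁, p₂ with components (cos φ cos λ, cos φ sin λ, sin φ).
The central angle between the endpoints is δ = arccos(p₁·p₂) ≈ 0.583 rad (33.4°). The total great-circle distance is δ·R ≈ 0.583 × 6371 ≈ 3713 km, so the target fraction is f = 1000/3713 ≈ 0.269.
Interpolate at f ≈ 0.269 with slerp weights a = sin((1−f)δ)/sin δ ≈ 0.751, b = sin(fδ)/sin δ ≈ 0.284.
p = a·p₁ + b·p₂ ≈ (-0.032, 0.954, 0.299); φ = arcsin(p_z) ≈ 17.38°, λ = atan2(p_y, p_x) ≈ 91.93°.

≈ 17.4°N, 91.9°E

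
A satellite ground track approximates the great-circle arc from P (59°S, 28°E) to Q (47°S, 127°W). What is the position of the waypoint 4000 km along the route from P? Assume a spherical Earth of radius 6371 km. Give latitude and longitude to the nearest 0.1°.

The haversine formula gives a central angle δ ≈ 1.257 rad (72.0°) between the endpoints. The total great-circle distance is δ·R ≈ 1.257 × 6371 ≈ 8009 km, so the target fraction is f = 4000/8009 ≈ 0.499.
Interpolate at f ≈ 0.499 with slerp weights a = sin((1−f)δ)/sin δ ≈ 0.619, b = sin(fδ)/sin δ ≈ 0.618.
p = a·p₁ + b·p₂ ≈ (0.028, -0.187, -0.982); φ = arcsin(p_z) ≈ -79.12°, λ = atan2(p_y, p_x) ≈ -81.50°.

≈ (79.1°S, 81.5°W)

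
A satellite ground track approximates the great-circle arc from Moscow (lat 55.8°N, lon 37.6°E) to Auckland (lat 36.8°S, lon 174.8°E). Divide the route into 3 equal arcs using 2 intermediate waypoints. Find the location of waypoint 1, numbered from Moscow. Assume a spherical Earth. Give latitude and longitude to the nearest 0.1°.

≈ lat 41.2°N, lon 111.5°E

Convert each endpoint to a unit vector on the sphere (x = cos φ cos λ, y = cos φ sin λ, z = sin φ).
The central angle between the endpoints is δ = arccos(p₁·p₂) ≈ 2.542 rad (145.7°).
Interpolate at f = 1/3 with slerp weights a = sin((1−f)δ)/sin δ ≈ 1.759, b = sin(fδ)/sin δ ≈ 1.329.
p = a·p₁ + b·p₂ ≈ (-0.276, 0.700, 0.659); φ = arcsin(p_z) ≈ 41.22°, λ = atan2(p_y, p_x) ≈ 111.54°.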